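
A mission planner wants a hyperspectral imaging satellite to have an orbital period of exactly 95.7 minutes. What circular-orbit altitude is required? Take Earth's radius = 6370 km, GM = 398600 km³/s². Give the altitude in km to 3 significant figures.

561 km

T = 95.7 min = 5742.0 s.
From T = 2π√(a³/μ): a = (μ T²/4π²)^(1/3) = (398600 × 5742.0² / 4π²)^(1/3) = 6931 km.
Altitude h = a − R = 6931 − 6370 = 561 km.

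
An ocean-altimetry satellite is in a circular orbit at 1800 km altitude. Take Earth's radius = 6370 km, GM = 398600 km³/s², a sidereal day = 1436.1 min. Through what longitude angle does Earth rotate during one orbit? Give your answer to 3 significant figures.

Semi-major axis a = 6370 + 1800 = 8170 km. Period T = 2π√(a³/μ) = 2π√(8170³/398600) = 7349.3 s = 122.49 min.
During one orbit Earth rotates (7349.3 / 86166) × 360° = 30.71°.

30.7°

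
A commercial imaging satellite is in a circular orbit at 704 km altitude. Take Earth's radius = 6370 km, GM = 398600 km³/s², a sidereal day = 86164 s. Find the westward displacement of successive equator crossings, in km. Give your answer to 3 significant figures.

2750 km

Semi-major axis a = 6370 + 704 = 7074 km. Period T = 2π√(a³/μ) = 2π√(7074³/398600) = 5921.2 s = 98.69 min.
During one orbit Earth rotates (5921.2 / 86164) × 360° = 24.74°.
At the equator that is 24.74° × (2π·6370/360) km/° = 24.74 × 111.2 = 2750 km.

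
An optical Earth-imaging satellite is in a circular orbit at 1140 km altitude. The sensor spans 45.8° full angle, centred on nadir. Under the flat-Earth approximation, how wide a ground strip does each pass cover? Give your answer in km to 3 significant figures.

963 km

Half-angle = 45.8°/2 = 22.9°.
Swath width ≈ 2h·tan(θ/2) = 2 × 1140 × tan(22.9°) = 963.1 km.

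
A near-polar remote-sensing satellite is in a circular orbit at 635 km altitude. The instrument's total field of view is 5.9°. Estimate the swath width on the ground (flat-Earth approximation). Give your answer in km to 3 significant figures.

65.4 km

Half-angle = 5.9°/2 = 2.95°.
Swath width ≈ 2h·tan(θ/2) = 2 × 635 × tan(2.95°) = 65.4 km.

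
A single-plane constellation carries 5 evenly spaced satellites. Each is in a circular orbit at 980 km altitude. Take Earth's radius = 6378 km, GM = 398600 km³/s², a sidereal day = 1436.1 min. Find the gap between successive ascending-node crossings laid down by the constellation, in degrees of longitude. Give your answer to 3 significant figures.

Semi-major axis a = 6378 + 980 = 7358 km. Period T = 2π√(a³/μ) = 2π√(7358³/398600) = 6281.3 s = 104.69 min.
Single-satellite node shift = (6281.3/86166) × 360° = 26.24°.
With 5 satellites evenly phased, successive equator crossings are 26.24/5 = 5.249° apart.

5.25°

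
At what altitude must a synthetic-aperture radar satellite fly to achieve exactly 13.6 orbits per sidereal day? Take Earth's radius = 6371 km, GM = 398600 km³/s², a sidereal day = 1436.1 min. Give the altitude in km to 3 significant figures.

1030 km

Required period T = 86166 / 13.6 = 6335.7 s.
From T = 2π√(a³/μ): a = (μ T²/4π²)^(1/3) = (398600 × 6335.7² / 4π²)^(1/3) = 7400 km.
Altitude h = a − R = 7400 − 6371 = 1029 km.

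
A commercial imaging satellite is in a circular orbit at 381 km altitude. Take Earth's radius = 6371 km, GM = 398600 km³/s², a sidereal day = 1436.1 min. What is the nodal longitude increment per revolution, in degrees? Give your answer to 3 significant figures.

Semi-major axis a = 6371 + 381 = 6752 km. Period T = 2π√(a³/μ) = 2π√(6752³/398600) = 5521.5 s = 92.03 min.
During one orbit Earth rotates (5521.5 / 86166) × 360° = 23.07°.

23.1°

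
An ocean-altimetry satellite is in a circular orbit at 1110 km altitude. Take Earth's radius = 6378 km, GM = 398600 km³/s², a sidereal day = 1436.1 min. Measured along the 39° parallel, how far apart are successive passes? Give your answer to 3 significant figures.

2330 km

Semi-major axis a = 6378 + 1110 = 7488 km. Period T = 2π√(a³/μ) = 2π√(7488³/398600) = 6448.5 s = 107.48 min.
Node shift per orbit = (6448.5/86166) × 360° = 26.94°.
Equatorial spacing = 26.94 × 111.3 km/° = 2999 km.
At 39° latitude, spacing = 2999 × cos(39°) = 2331 km.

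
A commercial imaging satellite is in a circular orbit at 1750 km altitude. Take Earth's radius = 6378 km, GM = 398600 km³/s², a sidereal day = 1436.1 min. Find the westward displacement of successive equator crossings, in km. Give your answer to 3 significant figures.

3390 km

Semi-major axis a = 6378 + 1750 = 8128 km. Period T = 2π√(a³/μ) = 2π√(8128³/398600) = 7292.7 s = 121.54 min.
During one orbit Earth rotates (7292.7 / 86166) × 360° = 30.47°.
At the equator that is 30.47° × (2π·6378/360) km/° = 30.47 × 111.3 = 3392 km.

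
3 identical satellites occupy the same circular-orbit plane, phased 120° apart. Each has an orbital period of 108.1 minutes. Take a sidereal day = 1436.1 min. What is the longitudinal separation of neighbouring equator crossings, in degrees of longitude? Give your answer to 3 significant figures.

9.03°

T = 108.1 min = 6486.0 s.
Single-satellite node shift = (6486.0/86166) × 360° = 27.10°.
With 3 satellites evenly phased, successive equator crossings are 27.10/3 = 9.033° apart.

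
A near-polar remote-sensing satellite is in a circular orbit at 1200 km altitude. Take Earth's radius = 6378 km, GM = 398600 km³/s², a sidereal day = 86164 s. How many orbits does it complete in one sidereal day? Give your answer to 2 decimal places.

Semi-major axis a = 6378 + 1200 = 7578 km. Period T = 2π√(a³/μ) = 2π√(7578³/398600) = 6565.1 s = 109.42 min.
Orbits per sidereal day = 86164 / 6565.1 = 13.124.

13.12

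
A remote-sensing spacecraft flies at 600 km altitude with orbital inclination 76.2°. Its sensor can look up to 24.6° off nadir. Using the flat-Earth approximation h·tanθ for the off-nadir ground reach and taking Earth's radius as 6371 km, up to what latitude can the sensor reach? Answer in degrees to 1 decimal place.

78.7°

For a prograde orbit the ground track reaches latitude ±i = ±76.2°.
Sensor half-swath on the ground ≈ 600·tan(24.6°) = 275 km = 2.47° of latitude.
Maximum observable latitude ≈ 76.2 + 2.47 = 78.7°.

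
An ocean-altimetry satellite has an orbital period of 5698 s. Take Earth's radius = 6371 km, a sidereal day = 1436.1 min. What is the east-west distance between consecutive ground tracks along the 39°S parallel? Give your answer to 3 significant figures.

Node shift per orbit = (5698.0/86166) × 360° = 23.81°.
Equatorial spacing = 23.81 × 111.2 km/° = 2647 km.
At 39° latitude, spacing = 2647 × cos(39°) = 2057 km.

2060 km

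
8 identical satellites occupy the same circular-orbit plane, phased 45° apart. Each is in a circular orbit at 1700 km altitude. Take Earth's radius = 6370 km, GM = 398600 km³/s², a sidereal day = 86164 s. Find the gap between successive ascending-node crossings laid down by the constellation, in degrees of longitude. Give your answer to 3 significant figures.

3.77°

Semi-major axis a = 6370 + 1700 = 8070 km. Period T = 2π√(a³/μ) = 2π√(8070³/398600) = 7214.8 s = 120.25 min.
Single-satellite node shift = (7214.8/86164) × 360° = 30.14°.
With 8 satellites evenly phased, successive equator crossings are 30.14/8 = 3.768° apart.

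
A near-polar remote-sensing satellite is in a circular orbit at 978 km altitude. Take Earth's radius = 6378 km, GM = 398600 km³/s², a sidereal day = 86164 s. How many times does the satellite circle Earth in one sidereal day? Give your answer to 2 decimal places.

13.72

Semi-major axis a = 6378 + 978 = 7356 km. Period T = 2π√(a³/μ) = 2π√(7356³/398600) = 6278.8 s = 104.65 min.
Orbits per sidereal day = 86164 / 6278.8 = 13.723.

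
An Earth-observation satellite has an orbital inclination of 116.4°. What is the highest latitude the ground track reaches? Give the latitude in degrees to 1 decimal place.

63.6°

Retrograde orbit: the ground track reaches ±(180° − i) = ±(180 − 116.4) = ±63.6°.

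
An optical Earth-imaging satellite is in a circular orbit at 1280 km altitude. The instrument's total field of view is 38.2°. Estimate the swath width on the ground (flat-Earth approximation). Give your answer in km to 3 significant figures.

Half-angle = 38.2°/2 = 19.1°.
Swath width ≈ 2h·tan(θ/2) = 2 × 1280 × tan(19.1°) = 886.5 km.

886 km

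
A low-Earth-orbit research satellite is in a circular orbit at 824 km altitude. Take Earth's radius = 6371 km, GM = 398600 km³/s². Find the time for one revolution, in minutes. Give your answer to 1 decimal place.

Semi-major axis a = 6371 + 824 = 7195 km. Period T = 2π√(a³/μ) = 2π√(7195³/398600) = 6073.8 s = 101.23 min.

101.2 min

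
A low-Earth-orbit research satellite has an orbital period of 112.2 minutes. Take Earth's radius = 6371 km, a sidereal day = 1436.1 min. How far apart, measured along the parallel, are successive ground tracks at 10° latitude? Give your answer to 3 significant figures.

T = 112.2 min = 6732.0 s.
Node shift per orbit = (6732.0/86166) × 360° = 28.13°.
Equatorial spacing = 28.13 × 111.2 km/° = 3127 km.
At 10° latitude, spacing = 3127 × cos(10°) = 3080 km.

3080 km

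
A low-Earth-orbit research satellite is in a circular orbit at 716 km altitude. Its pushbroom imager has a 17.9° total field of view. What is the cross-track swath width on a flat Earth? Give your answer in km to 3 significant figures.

Half-angle = 17.9°/2 = 8.95°.
Swath width ≈ 2h·tan(θ/2) = 2 × 716 × tan(8.95°) = 225.5 km.

226 km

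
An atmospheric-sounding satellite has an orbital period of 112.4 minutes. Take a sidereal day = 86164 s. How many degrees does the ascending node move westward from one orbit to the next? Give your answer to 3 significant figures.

T = 112.4 min = 6744.0 s.
During one orbit Earth rotates (6744.0 / 86164) × 360° = 28.18°.

28.2°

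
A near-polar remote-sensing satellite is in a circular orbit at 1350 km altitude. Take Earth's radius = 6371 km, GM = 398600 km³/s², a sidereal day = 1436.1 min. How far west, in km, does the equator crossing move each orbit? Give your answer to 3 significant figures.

Semi-major axis a = 6371 + 1350 = 7721 km. Period T = 2π√(a³/μ) = 2π√(7721³/398600) = 6751.8 s = 112.53 min.
During one orbit Earth rotates (6751.8 / 86166) × 360° = 28.21°.
At the equator that is 28.21° × (2π·6371/360) km/° = 28.21 × 111.2 = 3137 km.

3140 km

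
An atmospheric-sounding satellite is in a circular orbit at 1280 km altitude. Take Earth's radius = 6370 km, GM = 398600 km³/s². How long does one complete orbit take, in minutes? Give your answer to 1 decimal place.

111.0 min

Semi-major axis a = 6370 + 1280 = 7650 km. Period T = 2π√(a³/μ) = 2π√(7650³/398600) = 6658.9 s = 110.98 min.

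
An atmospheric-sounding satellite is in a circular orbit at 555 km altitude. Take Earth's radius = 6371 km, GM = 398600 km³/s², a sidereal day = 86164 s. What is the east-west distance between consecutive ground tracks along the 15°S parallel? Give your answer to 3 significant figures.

2570 km

Semi-major axis a = 6371 + 555 = 6926 km. Period T = 2π√(a³/μ) = 2π√(6926³/398600) = 5736.3 s = 95.61 min.
Node shift per orbit = (5736.3/86164) × 360° = 23.97°.
Equatorial spacing = 23.97 × 111.2 km/° = 2665 km.
At 15° latitude, spacing = 2665 × cos(15°) = 2574 km.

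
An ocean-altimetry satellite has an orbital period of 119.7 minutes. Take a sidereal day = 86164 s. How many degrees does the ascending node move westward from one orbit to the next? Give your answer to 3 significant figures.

30.0°

T = 119.7 min = 7182.0 s.
During one orbit Earth rotates (7182.0 / 86164) × 360° = 30.01°.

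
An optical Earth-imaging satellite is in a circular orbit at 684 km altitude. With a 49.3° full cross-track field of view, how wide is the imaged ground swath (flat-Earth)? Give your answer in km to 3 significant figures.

Half-angle = 49.3°/2 = 24.65°.
Swath width ≈ 2h·tan(θ/2) = 2 × 684 × tan(24.65°) = 627.8 km.

628 km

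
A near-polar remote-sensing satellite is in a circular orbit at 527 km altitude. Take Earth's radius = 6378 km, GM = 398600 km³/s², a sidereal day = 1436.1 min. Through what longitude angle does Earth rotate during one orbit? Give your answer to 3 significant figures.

Semi-major axis a = 6378 + 527 = 6905 km. Period T = 2π√(a³/μ) = 2π√(6905³/398600) = 5710.3 s = 95.17 min.
During one orbit Earth rotates (5710.3 / 86166) × 360° = 23.86°.

23.9°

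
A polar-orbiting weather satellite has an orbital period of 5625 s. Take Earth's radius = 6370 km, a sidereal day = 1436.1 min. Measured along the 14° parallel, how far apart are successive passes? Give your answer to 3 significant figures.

2540 km

Node shift per orbit = (5625.0/86166) × 360° = 23.50°.
Equatorial spacing = 23.50 × 111.2 km/° = 2613 km.
At 14° latitude, spacing = 2613 × cos(14°) = 2535 km.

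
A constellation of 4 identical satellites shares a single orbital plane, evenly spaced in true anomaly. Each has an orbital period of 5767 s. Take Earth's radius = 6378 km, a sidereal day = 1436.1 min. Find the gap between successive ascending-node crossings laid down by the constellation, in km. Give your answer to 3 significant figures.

671 km

Single-satellite node shift = (5767.0/86166) × 360° = 24.09°.
With 4 satellites evenly phased, successive equator crossings are 24.09/4 = 6.024° apart.
That is 6.024 × 111.3 = 671 km at the equator.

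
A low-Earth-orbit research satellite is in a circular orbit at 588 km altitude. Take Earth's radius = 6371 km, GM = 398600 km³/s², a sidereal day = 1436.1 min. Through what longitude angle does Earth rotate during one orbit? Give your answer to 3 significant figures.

24.1°

Semi-major axis a = 6371 + 588 = 6959 km. Period T = 2π√(a³/μ) = 2π√(6959³/398600) = 5777.4 s = 96.29 min.
During one orbit Earth rotates (5777.4 / 86166) × 360° = 24.14°.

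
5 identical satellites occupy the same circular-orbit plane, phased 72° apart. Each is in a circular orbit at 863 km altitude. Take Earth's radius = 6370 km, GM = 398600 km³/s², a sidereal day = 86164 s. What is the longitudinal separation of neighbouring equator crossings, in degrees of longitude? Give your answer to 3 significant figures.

5.12°

Semi-major axis a = 6370 + 863 = 7233 km. Period T = 2π√(a³/μ) = 2π√(7233³/398600) = 6121.9 s = 102.03 min.
Single-satellite node shift = (6121.9/86164) × 360° = 25.58°.
With 5 satellites evenly phased, successive equator crossings are 25.58/5 = 5.116° apart.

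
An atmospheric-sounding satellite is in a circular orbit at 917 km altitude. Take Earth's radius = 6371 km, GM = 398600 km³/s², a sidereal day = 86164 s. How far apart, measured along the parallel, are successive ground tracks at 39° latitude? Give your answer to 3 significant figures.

Semi-major axis a = 6371 + 917 = 7288 km. Period T = 2π√(a³/μ) = 2π√(7288³/398600) = 6191.9 s = 103.20 min.
Node shift per orbit = (6191.9/86164) × 360° = 25.87°.
Equatorial spacing = 25.87 × 111.2 km/° = 2877 km.
At 39° latitude, spacing = 2877 × cos(39°) = 2236 km.

2240 km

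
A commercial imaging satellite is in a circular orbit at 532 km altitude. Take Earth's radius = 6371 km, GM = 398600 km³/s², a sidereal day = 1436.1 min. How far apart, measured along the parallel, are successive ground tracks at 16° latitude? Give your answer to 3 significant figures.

2550 km

Semi-major axis a = 6371 + 532 = 6903 km. Period T = 2π√(a³/μ) = 2π√(6903³/398600) = 5707.8 s = 95.13 min.
Node shift per orbit = (5707.8/86166) × 360° = 23.85°.
Equatorial spacing = 23.85 × 111.2 km/° = 2652 km.
At 16° latitude, spacing = 2652 × cos(16°) = 2549 km.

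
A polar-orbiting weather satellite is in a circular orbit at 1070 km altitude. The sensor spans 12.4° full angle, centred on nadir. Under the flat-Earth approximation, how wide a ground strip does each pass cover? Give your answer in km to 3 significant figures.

Half-angle = 12.4°/2 = 6.2°.
Swath width ≈ 2h·tan(θ/2) = 2 × 1070 × tan(6.2°) = 232.5 km.

232 km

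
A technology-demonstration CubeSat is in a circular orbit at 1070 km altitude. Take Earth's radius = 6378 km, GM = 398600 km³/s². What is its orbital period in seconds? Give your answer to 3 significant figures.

Semi-major axis a = 6378 + 1070 = 7448 km. Period T = 2π√(a³/μ) = 2π√(7448³/398600) = 6396.9 s = 106.62 min.

6400 seconds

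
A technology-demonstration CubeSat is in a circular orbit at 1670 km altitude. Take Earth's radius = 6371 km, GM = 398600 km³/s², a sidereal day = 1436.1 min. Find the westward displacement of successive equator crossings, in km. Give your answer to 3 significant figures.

Semi-major axis a = 6371 + 1670 = 8041 km. Period T = 2π√(a³/μ) = 2π√(8041³/398600) = 7175.9 s = 119.60 min.
During one orbit Earth rotates (7175.9 / 86166) × 360° = 29.98°.
At the equator that is 29.98° × (2π·6371/360) km/° = 29.98 × 111.2 = 3334 km.

3330 km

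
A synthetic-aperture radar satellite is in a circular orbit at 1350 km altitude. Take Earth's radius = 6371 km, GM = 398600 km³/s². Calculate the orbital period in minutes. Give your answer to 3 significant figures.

113 min

Semi-major axis a = 6371 + 1350 = 7721 km. Period T = 2π√(a³/μ) = 2π√(7721³/398600) = 6751.8 s = 112.53 min.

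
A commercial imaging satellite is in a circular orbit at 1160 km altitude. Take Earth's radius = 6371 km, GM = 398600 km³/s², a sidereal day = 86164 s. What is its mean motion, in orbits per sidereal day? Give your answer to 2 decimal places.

Semi-major axis a = 6371 + 1160 = 7531 km. Period T = 2π√(a³/μ) = 2π√(7531³/398600) = 6504.1 s = 108.40 min.
Orbits per sidereal day = 86164 / 6504.1 = 13.248.

13.25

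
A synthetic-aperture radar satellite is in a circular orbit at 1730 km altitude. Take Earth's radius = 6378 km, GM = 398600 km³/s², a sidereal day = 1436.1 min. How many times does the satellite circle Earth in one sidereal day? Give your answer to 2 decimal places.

Semi-major axis a = 6378 + 1730 = 8108 km. Period T = 2π√(a³/μ) = 2π√(8108³/398600) = 7265.8 s = 121.10 min.
Orbits per sidereal day = 86166 / 7265.8 = 11.859.

11.86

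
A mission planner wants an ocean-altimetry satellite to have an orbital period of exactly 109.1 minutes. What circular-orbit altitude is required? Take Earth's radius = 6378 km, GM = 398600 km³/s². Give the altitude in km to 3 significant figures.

T = 109.1 min = 6546.0 s.
From T = 2π√(a³/μ): a = (μ T²/4π²)^(1/3) = (398600 × 6546.0² / 4π²)^(1/3) = 7563 km.
Altitude h = a − R = 7563 − 6378 = 1185 km.

1190 km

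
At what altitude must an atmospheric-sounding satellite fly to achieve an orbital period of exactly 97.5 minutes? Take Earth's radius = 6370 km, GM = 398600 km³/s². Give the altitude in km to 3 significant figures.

647 km

T = 97.5 min = 5850.0 s.
From T = 2π√(a³/μ): a = (μ T²/4π²)^(1/3) = (398600 × 5850.0² / 4π²)^(1/3) = 7017 km.
Altitude h = a − R = 7017 − 6370 = 647 km.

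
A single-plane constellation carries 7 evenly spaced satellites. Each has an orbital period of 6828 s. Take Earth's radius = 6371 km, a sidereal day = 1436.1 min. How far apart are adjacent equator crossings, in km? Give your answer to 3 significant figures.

Single-satellite node shift = (6828.0/86166) × 360° = 28.53°.
With 7 satellites evenly phased, successive equator crossings are 28.53/7 = 4.075° apart.
That is 4.075 × 111.2 = 453 km at the equator.

453 km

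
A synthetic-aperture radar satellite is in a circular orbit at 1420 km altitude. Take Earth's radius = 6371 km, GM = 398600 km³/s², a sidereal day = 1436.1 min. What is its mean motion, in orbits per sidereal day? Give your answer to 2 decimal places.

12.59

Semi-major axis a = 6371 + 1420 = 7791 km. Period T = 2π√(a³/μ) = 2π√(7791³/398600) = 6843.9 s = 114.06 min.
Orbits per sidereal day = 86166 / 6843.9 = 12.590.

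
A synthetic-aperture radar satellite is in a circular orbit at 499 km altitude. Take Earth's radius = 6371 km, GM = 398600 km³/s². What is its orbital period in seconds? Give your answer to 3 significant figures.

Semi-major axis a = 6371 + 499 = 6870 km. Period T = 2π√(a³/μ) = 2π√(6870³/398600) = 5666.9 s = 94.45 min.

5670 seconds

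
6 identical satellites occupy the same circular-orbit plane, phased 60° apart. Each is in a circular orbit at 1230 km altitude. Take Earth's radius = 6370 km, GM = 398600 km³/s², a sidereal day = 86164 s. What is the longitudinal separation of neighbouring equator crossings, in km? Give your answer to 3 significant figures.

510 km

Semi-major axis a = 6370 + 1230 = 7600 km. Period T = 2π√(a³/μ) = 2π√(7600³/398600) = 6593.7 s = 109.90 min.
Single-satellite node shift = (6593.7/86164) × 360° = 27.55°.
With 6 satellites evenly phased, successive equator crossings are 27.55/6 = 4.592° apart.
That is 4.592 × 111.2 = 510 km at the equator.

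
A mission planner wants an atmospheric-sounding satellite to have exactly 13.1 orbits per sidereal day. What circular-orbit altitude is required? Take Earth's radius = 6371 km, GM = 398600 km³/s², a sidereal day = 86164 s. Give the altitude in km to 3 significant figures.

Required period T = 86164 / 13.1 = 6577.4 s.
From T = 2π√(a³/μ): a = (μ T²/4π²)^(1/3) = (398600 × 6577.4² / 4π²)^(1/3) = 7587 km.
Altitude h = a − R = 7587 − 6371 = 1216 km.

1220 km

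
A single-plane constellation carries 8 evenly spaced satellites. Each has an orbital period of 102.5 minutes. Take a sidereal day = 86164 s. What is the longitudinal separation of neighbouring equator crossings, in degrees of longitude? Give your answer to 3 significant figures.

T = 102.5 min = 6150.0 s.
Single-satellite node shift = (6150.0/86164) × 360° = 25.70°.
With 8 satellites evenly phased, successive equator crossings are 25.70/8 = 3.212° apart.

3.21°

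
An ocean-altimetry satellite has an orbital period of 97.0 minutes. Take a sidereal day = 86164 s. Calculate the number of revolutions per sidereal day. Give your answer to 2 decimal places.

14.80

T = 97.0 min = 5820.0 s.
Orbits per sidereal day = 86164 / 5820.0 = 14.805.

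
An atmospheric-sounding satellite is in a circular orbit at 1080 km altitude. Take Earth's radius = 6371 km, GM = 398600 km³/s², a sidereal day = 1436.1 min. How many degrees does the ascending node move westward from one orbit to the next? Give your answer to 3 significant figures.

26.7°

Semi-major axis a = 6371 + 1080 = 7451 km. Period T = 2π√(a³/μ) = 2π√(7451³/398600) = 6400.8 s = 106.68 min.
During one orbit Earth rotates (6400.8 / 86166) × 360° = 26.74°.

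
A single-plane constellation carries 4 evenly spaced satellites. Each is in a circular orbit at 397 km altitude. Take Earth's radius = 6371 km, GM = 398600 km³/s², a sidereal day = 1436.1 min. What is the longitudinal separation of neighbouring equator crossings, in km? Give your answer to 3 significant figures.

644 km

Semi-major axis a = 6371 + 397 = 6768 km. Period T = 2π√(a³/μ) = 2π√(6768³/398600) = 5541.2 s = 92.35 min.
Single-satellite node shift = (5541.2/86166) × 360° = 23.15°.
With 4 satellites evenly phased, successive equator crossings are 23.15/4 = 5.788° apart.
That is 5.788 × 111.2 = 644 km at the equator.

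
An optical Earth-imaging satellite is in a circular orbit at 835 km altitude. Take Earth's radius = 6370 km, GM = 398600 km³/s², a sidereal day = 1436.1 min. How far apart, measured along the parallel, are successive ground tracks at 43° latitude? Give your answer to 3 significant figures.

Semi-major axis a = 6370 + 835 = 7205 km. Period T = 2π√(a³/μ) = 2π√(7205³/398600) = 6086.4 s = 101.44 min.
Node shift per orbit = (6086.4/86166) × 360° = 25.43°.
Equatorial spacing = 25.43 × 111.2 km/° = 2827 km.
At 43° latitude, spacing = 2827 × cos(43°) = 2068 km.

2070 km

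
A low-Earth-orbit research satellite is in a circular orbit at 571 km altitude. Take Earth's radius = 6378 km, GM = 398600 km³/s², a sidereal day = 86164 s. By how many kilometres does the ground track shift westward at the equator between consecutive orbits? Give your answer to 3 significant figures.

2680 km

Semi-major axis a = 6378 + 571 = 6949 km. Period T = 2π√(a³/μ) = 2π√(6949³/398600) = 5764.9 s = 96.08 min.
During one orbit Earth rotates (5764.9 / 86164) × 360° = 24.09°.
At the equator that is 24.09° × (2π·6378/360) km/° = 24.09 × 111.3 = 2681 km.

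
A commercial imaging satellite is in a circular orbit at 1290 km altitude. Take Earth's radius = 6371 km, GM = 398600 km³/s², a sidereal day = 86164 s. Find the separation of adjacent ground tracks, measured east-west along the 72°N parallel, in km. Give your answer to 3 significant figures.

Semi-major axis a = 6371 + 1290 = 7661 km. Period T = 2π√(a³/μ) = 2π√(7661³/398600) = 6673.3 s = 111.22 min.
Node shift per orbit = (6673.3/86164) × 360° = 27.88°.
Equatorial spacing = 27.88 × 111.2 km/° = 3100 km.
At 72° latitude, spacing = 3100 × cos(72°) = 958 km.

958 km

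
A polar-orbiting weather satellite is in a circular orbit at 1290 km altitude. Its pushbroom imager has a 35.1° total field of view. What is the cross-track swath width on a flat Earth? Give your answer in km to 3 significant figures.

Half-angle = 35.1°/2 = 17.55°.
Swath width ≈ 2h·tan(θ/2) = 2 × 1290 × tan(17.55°) = 815.9 km.

816 km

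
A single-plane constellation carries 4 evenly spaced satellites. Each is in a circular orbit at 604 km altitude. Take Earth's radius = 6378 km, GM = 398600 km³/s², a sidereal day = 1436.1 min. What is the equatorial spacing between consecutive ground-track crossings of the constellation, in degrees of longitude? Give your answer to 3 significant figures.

6.06°

Semi-major axis a = 6378 + 604 = 6982 km. Period T = 2π√(a³/μ) = 2π√(6982³/398600) = 5806.1 s = 96.77 min.
Single-satellite node shift = (5806.1/86166) × 360° = 24.26°.
With 4 satellites evenly phased, successive equator crossings are 24.26/4 = 6.064° apart.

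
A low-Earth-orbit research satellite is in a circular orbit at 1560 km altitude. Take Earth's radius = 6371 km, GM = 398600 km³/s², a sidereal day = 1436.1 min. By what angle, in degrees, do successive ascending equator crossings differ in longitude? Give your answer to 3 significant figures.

Semi-major axis a = 6371 + 1560 = 7931 km. Period T = 2π√(a³/μ) = 2π√(7931³/398600) = 7029.2 s = 117.15 min.
During one orbit Earth rotates (7029.2 / 86166) × 360° = 29.37°.

29.4°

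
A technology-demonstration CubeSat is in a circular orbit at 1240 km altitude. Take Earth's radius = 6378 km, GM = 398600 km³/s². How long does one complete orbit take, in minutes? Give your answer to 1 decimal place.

Semi-major axis a = 6378 + 1240 = 7618 km. Period T = 2π√(a³/μ) = 2π√(7618³/398600) = 6617.2 s = 110.29 min.

110.3 min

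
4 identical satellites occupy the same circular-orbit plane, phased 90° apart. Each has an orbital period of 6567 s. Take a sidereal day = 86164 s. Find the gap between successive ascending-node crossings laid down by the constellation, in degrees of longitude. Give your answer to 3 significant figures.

6.86°

Single-satellite node shift = (6567.0/86164) × 360° = 27.44°.
With 4 satellites evenly phased, successive equator crossings are 27.44/4 = 6.859° apart.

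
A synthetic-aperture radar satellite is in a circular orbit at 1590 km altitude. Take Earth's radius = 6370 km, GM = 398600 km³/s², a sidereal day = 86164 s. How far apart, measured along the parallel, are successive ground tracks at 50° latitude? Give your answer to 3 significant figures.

Semi-major axis a = 6370 + 1590 = 7960 km. Period T = 2π√(a³/μ) = 2π√(7960³/398600) = 7067.7 s = 117.80 min.
Node shift per orbit = (7067.7/86164) × 360° = 29.53°.
Equatorial spacing = 29.53 × 111.2 km/° = 3283 km.
At 50° latitude, spacing = 3283 × cos(50°) = 2110 km.

2110 km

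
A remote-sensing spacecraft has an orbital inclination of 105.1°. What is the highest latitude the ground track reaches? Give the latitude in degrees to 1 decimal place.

74.9°

Retrograde orbit: the ground track reaches ±(180° − i) = ±(180 − 105.1) = ±74.9°.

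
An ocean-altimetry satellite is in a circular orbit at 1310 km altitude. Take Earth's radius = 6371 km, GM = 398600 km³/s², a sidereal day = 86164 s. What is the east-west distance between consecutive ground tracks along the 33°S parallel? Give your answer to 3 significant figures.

2610 km

Semi-major axis a = 6371 + 1310 = 7681 km. Period T = 2π√(a³/μ) = 2π√(7681³/398600) = 6699.4 s = 111.66 min.
Node shift per orbit = (6699.4/86164) × 360° = 27.99°.
Equatorial spacing = 27.99 × 111.2 km/° = 3112 km.
At 33° latitude, spacing = 3112 × cos(33°) = 2610 km.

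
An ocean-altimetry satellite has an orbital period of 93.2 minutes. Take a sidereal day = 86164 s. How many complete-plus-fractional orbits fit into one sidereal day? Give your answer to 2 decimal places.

15.41

T = 93.2 min = 5592.0 s.
Orbits per sidereal day = 86164 / 5592.0 = 15.408.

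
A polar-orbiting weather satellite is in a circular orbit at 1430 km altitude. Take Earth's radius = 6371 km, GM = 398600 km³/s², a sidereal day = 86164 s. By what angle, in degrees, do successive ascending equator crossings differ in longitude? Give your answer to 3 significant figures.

Semi-major axis a = 6371 + 1430 = 7801 km. Period T = 2π√(a³/μ) = 2π√(7801³/398600) = 6857.0 s = 114.28 min.
During one orbit Earth rotates (6857.0 / 86164) × 360° = 28.65°.

28.6°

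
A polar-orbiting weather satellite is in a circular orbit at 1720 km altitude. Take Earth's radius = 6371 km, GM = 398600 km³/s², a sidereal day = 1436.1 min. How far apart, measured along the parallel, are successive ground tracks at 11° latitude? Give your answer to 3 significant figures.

Semi-major axis a = 6371 + 1720 = 8091 km. Period T = 2π√(a³/μ) = 2π√(8091³/398600) = 7242.9 s = 120.72 min.
Node shift per orbit = (7242.9/86166) × 360° = 30.26°.
Equatorial spacing = 30.26 × 111.2 km/° = 3365 km.
At 11° latitude, spacing = 3365 × cos(11°) = 3303 km.

3300 km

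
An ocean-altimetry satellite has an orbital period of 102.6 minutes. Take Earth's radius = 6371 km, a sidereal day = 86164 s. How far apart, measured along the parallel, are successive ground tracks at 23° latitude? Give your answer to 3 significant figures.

T = 102.6 min = 6156.0 s.
Node shift per orbit = (6156.0/86164) × 360° = 25.72°.
Equatorial spacing = 25.72 × 111.2 km/° = 2860 km.
At 23° latitude, spacing = 2860 × cos(23°) = 2633 km.

2630 km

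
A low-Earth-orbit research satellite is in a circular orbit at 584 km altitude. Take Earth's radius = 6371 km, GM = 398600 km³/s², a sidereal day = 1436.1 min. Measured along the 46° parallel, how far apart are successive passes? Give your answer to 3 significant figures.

Semi-major axis a = 6371 + 584 = 6955 km. Period T = 2π√(a³/μ) = 2π√(6955³/398600) = 5772.4 s = 96.21 min.
Node shift per orbit = (5772.4/86166) × 360° = 24.12°.
Equatorial spacing = 24.12 × 111.2 km/° = 2682 km.
At 46° latitude, spacing = 2682 × cos(46°) = 1863 km.

1860 km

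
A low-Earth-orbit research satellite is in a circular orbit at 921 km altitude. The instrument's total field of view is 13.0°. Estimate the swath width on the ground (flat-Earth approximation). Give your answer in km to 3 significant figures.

Half-angle = 13.0°/2 = 6.5°.
Swath width ≈ 2h·tan(θ/2) = 2 × 921 × tan(6.5°) = 209.9 km.

210 km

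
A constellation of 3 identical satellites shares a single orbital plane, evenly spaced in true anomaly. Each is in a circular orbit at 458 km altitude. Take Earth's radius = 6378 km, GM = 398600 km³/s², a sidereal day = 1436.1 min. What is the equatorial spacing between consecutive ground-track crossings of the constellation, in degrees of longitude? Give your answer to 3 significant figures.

Semi-major axis a = 6378 + 458 = 6836 km. Period T = 2π√(a³/μ) = 2π√(6836³/398600) = 5624.9 s = 93.75 min.
Single-satellite node shift = (5624.9/86166) × 360° = 23.50°.
With 3 satellites evenly phased, successive equator crossings are 23.50/3 = 7.834° apart.

7.83°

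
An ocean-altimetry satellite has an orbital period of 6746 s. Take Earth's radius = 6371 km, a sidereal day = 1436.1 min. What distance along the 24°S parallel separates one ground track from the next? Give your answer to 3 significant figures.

2860 km

Node shift per orbit = (6746.0/86166) × 360° = 28.18°.
Equatorial spacing = 28.18 × 111.2 km/° = 3134 km.
At 24° latitude, spacing = 3134 × cos(24°) = 2863 km.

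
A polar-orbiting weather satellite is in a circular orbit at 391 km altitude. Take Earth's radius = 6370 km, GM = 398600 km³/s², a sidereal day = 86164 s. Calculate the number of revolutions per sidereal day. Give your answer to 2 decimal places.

15.57

Semi-major axis a = 6370 + 391 = 6761 km. Period T = 2π√(a³/μ) = 2π√(6761³/398600) = 5532.6 s = 92.21 min.
Orbits per sidereal day = 86164 / 5532.6 = 15.574.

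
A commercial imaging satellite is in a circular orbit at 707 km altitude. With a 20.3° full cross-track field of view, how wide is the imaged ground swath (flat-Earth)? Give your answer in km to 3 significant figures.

253 km

Half-angle = 20.3°/2 = 10.15°.
Swath width ≈ 2h·tan(θ/2) = 2 × 707 × tan(10.15°) = 253.1 km.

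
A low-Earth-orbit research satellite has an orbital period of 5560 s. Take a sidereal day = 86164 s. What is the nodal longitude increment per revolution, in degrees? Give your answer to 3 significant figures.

23.2°

During one orbit Earth rotates (5560.0 / 86164) × 360° = 23.23°.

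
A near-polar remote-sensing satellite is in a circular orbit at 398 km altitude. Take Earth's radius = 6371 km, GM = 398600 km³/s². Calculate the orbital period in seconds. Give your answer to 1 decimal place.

5542.4 seconds

Semi-major axis a = 6371 + 398 = 6769 km. Period T = 2π√(a³/μ) = 2π√(6769³/398600) = 5542.4 s = 92.37 min.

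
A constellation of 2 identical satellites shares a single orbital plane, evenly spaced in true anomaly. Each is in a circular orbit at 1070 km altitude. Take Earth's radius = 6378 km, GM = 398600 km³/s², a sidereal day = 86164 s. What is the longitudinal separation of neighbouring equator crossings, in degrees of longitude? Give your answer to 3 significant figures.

13.4°

Semi-major axis a = 6378 + 1070 = 7448 km. Period T = 2π√(a³/μ) = 2π√(7448³/398600) = 6396.9 s = 106.62 min.
Single-satellite node shift = (6396.9/86164) × 360° = 26.73°.
With 2 satellites evenly phased, successive equator crossings are 26.73/2 = 13.363° apart.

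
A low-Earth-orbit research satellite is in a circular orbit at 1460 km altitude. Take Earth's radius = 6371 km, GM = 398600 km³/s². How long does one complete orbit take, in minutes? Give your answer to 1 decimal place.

114.9 min

Semi-major axis a = 6371 + 1460 = 7831 km. Period T = 2π√(a³/μ) = 2π√(7831³/398600) = 6896.6 s = 114.94 min.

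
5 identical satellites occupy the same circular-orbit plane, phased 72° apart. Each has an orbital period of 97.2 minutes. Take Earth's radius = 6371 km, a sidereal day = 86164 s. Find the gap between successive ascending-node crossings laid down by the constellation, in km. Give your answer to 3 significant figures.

542 km

T = 97.2 min = 5832.0 s.
Single-satellite node shift = (5832.0/86164) × 360° = 24.37°.
With 5 satellites evenly phased, successive equator crossings are 24.37/5 = 4.873° apart.
That is 4.873 × 111.2 = 542 km at the equator.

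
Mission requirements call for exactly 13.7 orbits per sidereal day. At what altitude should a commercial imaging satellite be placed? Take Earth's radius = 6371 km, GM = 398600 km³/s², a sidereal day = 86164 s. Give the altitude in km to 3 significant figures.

993 km

Required period T = 86164 / 13.7 = 6289.3 s.
From T = 2π√(a³/μ): a = (μ T²/4π²)^(1/3) = (398600 × 6289.3² / 4π²)^(1/3) = 7364 km.
Altitude h = a − R = 7364 − 6371 = 993 km.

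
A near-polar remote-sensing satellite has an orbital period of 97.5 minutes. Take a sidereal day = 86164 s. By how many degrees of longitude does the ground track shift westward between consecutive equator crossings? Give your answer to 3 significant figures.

24.4°

T = 97.5 min = 5850.0 s.
During one orbit Earth rotates (5850.0 / 86164) × 360° = 24.44°.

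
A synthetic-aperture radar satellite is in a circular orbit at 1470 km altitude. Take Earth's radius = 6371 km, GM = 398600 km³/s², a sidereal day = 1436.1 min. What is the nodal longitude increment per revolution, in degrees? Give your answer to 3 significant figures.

Semi-major axis a = 6371 + 1470 = 7841 km. Period T = 2π√(a³/μ) = 2π√(7841³/398600) = 6909.8 s = 115.16 min.
During one orbit Earth rotates (6909.8 / 86166) × 360° = 28.87°.

28.9°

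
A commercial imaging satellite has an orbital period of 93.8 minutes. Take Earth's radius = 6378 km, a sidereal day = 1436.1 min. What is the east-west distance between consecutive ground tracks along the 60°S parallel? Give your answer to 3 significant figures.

1310 km

T = 93.8 min = 5628.0 s.
Node shift per orbit = (5628.0/86166) × 360° = 23.51°.
Equatorial spacing = 23.51 × 111.3 km/° = 2617 km.
At 60° latitude, spacing = 2617 × cos(60°) = 1309 km.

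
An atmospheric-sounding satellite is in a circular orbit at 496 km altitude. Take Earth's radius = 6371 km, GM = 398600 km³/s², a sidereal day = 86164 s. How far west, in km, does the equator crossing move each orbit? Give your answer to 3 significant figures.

Semi-major axis a = 6371 + 496 = 6867 km. Period T = 2π√(a³/μ) = 2π√(6867³/398600) = 5663.2 s = 94.39 min.
During one orbit Earth rotates (5663.2 / 86164) × 360° = 23.66°.
At the equator that is 23.66° × (2π·6371/360) km/° = 23.66 × 111.2 = 2631 km.

2630 km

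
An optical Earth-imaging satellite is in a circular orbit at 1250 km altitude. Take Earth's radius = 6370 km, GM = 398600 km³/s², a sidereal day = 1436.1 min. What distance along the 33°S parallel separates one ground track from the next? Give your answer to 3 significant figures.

Semi-major axis a = 6370 + 1250 = 7620 km. Period T = 2π√(a³/μ) = 2π√(7620³/398600) = 6619.8 s = 110.33 min.
Node shift per orbit = (6619.8/86166) × 360° = 27.66°.
Equatorial spacing = 27.66 × 111.2 km/° = 3075 km.
At 33° latitude, spacing = 3075 × cos(33°) = 2579 km.

2580 km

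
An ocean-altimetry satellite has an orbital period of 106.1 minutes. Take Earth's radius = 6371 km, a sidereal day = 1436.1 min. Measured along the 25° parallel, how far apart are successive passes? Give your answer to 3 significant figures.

2680 km

T = 106.1 min = 6366.0 s.
Node shift per orbit = (6366.0/86166) × 360° = 26.60°.
Equatorial spacing = 26.60 × 111.2 km/° = 2957 km.
At 25° latitude, spacing = 2957 × cos(25°) = 2680 km.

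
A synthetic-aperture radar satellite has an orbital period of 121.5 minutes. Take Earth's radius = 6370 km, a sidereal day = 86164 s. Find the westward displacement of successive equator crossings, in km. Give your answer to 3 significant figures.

T = 121.5 min = 7290.0 s.
During one orbit Earth rotates (7290.0 / 86164) × 360° = 30.46°.
At the equator that is 30.46° × (2π·6370/360) km/° = 30.46 × 111.2 = 3386 km.

3390 km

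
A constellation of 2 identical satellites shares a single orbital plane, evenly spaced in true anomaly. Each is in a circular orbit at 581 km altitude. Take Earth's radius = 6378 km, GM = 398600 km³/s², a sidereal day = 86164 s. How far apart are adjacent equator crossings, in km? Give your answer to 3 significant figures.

Semi-major axis a = 6378 + 581 = 6959 km. Period T = 2π√(a³/μ) = 2π√(6959³/398600) = 5777.4 s = 96.29 min.
Single-satellite node shift = (5777.4/86164) × 360° = 24.14°.
With 2 satellites evenly phased, successive equator crossings are 24.14/2 = 12.069° apart.
That is 12.069 × 111.3 = 1344 km at the equator.

1340 km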